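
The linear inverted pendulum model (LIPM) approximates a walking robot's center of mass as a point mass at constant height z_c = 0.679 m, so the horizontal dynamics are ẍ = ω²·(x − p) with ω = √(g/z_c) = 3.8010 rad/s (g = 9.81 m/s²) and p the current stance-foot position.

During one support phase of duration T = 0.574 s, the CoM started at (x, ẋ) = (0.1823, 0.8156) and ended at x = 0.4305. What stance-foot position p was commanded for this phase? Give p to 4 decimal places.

ωT = 3.8010·0.574 = 2.181774; cosh(ωT) = 4.487427, sinh(ωT) = 4.374586
x(T) = p + (x₀−p)·cosh(ωT) + (ẋ₀/ω)·sinh(ωT) ⇒ p·(1 − cosh) = x(T) − x₀·cosh − (ẋ₀/ω)·sinh
numerator   = 0.4305 − (0.1823)·4.487427 − (0.8156/3.8010)·4.374586 = -1.326235
denominator = 1 − 4.487427 = -3.487427
p = -1.326235 / -3.487427 = 0.3803

p = 0.3803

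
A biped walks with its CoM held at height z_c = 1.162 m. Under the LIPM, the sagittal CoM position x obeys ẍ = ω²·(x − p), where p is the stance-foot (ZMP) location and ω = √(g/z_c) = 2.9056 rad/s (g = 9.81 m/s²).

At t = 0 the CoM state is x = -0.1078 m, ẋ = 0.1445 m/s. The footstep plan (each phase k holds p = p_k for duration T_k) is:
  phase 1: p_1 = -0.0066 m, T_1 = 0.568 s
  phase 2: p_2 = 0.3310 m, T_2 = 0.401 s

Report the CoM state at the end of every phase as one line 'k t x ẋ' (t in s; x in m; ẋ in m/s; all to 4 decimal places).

1 0.5680 -0.1551 -0.3474
2 0.9690 -0.6972 -2.6554

phase 1: p=-0.0066, T=0.568, ωT=1.650381, cosh=2.700470, sinh=2.508493; start (x,ẋ)=(-0.107800, 0.144500) → end (x,ẋ)=(-0.155136, -0.347396)
phase 2: p=0.3310, T=0.401, ωT=1.165146, cosh=1.759133, sinh=1.447256; start (x,ẋ)=(-0.155136, -0.347396) → end (x,ẋ)=(-0.697214, -2.655391)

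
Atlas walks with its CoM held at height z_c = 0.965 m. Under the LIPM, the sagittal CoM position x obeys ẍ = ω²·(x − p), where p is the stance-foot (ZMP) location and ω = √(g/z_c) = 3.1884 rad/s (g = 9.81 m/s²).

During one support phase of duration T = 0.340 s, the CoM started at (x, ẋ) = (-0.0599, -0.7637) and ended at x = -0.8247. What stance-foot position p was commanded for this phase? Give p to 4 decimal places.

p = 0.6370

ωT = 3.1884·0.340 = 1.084056; cosh(ωT) = 1.647434, sinh(ωT) = 1.309213
x(T) = p + (x₀−p)·cosh(ωT) + (ẋ₀/ω)·sinh(ωT) ⇒ p·(1 − cosh) = x(T) − x₀·cosh − (ẋ₀/ω)·sinh
numerator   = -0.8247 − (-0.0599)·1.647434 − (-0.7637/3.1884)·1.309213 = -0.412430
denominator = 1 − 1.647434 = -0.647434
p = -0.412430 / -0.647434 = 0.6370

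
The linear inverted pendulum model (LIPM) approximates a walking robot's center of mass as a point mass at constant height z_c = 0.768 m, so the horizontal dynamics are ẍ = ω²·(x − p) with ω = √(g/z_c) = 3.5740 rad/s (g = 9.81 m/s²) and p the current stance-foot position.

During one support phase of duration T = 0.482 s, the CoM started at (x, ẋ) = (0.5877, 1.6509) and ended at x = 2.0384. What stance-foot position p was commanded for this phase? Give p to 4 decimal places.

p = 0.4825

ωT = 3.5740·0.482 = 1.722668; cosh(ωT) = 2.889018, sinh(ωT) = 2.710429
x(T) = p + (x₀−p)·cosh(ωT) + (ẋ₀/ω)·sinh(ωT) ⇒ p·(1 − cosh) = x(T) − x₀·cosh − (ẋ₀/ω)·sinh
numerator   = 2.0384 − (0.5877)·2.889018 − (1.6509/3.5740)·2.710429 = -0.911476
denominator = 1 − 2.889018 = -1.889018
p = -0.911476 / -1.889018 = 0.4825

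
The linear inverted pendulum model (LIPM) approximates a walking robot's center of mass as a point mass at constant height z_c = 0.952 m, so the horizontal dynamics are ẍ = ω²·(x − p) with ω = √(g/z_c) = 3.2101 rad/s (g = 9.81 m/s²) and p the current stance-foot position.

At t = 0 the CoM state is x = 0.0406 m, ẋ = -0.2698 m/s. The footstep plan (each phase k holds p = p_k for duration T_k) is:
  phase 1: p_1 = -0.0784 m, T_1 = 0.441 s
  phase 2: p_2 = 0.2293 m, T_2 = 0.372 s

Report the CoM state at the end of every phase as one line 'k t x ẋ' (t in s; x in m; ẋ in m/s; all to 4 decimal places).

1 0.4410 0.0182 0.1520
2 0.8130 -0.0801 -0.7417

phase 1: p=-0.0784, T=0.441, ωT=1.415654, cosh=2.180973, sinh=1.938207; start (x,ẋ)=(0.040600, -0.269800) → end (x,ẋ)=(0.018235, 0.151972)
phase 2: p=0.2293, T=0.372, ωT=1.194157, cosh=1.801867, sinh=1.498908; start (x,ẋ)=(0.018235, 0.151972) → end (x,ẋ)=(-0.080050, -0.741737)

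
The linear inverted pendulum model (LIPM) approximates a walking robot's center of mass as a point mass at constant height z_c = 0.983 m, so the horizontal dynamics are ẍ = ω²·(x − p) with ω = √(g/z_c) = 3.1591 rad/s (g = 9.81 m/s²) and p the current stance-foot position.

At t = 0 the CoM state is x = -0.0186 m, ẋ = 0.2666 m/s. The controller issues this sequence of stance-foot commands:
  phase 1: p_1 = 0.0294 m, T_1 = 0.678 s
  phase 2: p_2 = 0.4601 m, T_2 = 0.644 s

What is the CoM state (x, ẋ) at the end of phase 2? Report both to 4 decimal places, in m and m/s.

phase 1: p=0.0294, T=0.678, ωT=2.141870, cosh=4.316390, sinh=4.198955; start (x,ẋ)=(-0.018600, 0.266600) → end (x,ẋ)=(0.176568, 0.514033)
phase 2: p=0.4601, T=0.644, ωT=2.034460, cosh=3.889438, sinh=3.758687; start (x,ẋ)=(0.176568, 0.514033) → end (x,ẋ)=(-0.031085, -1.367379)

x = -0.0311, ẋ = -1.3674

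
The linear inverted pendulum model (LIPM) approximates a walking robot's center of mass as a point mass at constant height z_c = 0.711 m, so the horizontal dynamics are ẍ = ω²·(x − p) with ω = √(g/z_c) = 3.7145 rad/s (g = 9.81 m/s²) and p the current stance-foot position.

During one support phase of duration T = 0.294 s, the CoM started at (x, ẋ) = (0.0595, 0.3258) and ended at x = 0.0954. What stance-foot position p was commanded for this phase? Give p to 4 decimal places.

p = 0.1812

ωT = 3.7145·0.294 = 1.092063; cosh(ωT) = 1.657970, sinh(ωT) = 1.322446
x(T) = p + (x₀−p)·cosh(ωT) + (ẋ₀/ω)·sinh(ωT) ⇒ p·(1 − cosh) = x(T) − x₀·cosh − (ẋ₀/ω)·sinh
numerator   = 0.0954 − (0.0595)·1.657970 − (0.3258/3.7145)·1.322446 = -0.119241
denominator = 1 − 1.657970 = -0.657970
p = -0.119241 / -0.657970 = 0.1812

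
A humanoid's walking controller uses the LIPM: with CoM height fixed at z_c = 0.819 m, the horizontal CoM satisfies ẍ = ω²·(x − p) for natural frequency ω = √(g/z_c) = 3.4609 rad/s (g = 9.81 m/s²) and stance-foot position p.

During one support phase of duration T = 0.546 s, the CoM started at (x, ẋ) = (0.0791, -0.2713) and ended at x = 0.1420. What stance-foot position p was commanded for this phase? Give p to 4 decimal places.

p = -0.0536

ωT = 3.4609·0.546 = 1.889651; cosh(ωT) = 3.384093, sinh(ωT) = 3.232969
x(T) = p + (x₀−p)·cosh(ωT) + (ẋ₀/ω)·sinh(ωT) ⇒ p·(1 − cosh) = x(T) − x₀·cosh − (ẋ₀/ω)·sinh
numerator   = 0.1420 − (0.0791)·3.384093 − (-0.2713/3.4609)·3.232969 = 0.127751
denominator = 1 − 3.384093 = -2.384093
p = 0.127751 / -2.384093 = -0.0536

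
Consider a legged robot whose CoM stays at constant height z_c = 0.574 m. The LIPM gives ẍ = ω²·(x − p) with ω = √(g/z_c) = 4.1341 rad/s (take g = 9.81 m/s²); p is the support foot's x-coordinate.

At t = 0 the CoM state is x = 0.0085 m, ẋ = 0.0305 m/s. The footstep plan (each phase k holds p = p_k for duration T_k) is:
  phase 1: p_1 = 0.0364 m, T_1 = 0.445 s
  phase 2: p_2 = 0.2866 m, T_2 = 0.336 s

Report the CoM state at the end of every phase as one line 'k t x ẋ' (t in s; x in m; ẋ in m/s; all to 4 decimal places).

1 0.4450 -0.0310 -0.2554
2 0.7810 -0.5061 -3.0136

phase 1: p=0.0364, T=0.445, ωT=1.839675, cosh=3.226679, sinh=3.067810; start (x,ẋ)=(0.008500, 0.030500) → end (x,ẋ)=(-0.030991, -0.255432)
phase 2: p=0.2866, T=0.336, ωT=1.389058, cosh=2.130189, sinh=1.880879; start (x,ẋ)=(-0.030991, -0.255432) → end (x,ẋ)=(-0.506142, -3.013624)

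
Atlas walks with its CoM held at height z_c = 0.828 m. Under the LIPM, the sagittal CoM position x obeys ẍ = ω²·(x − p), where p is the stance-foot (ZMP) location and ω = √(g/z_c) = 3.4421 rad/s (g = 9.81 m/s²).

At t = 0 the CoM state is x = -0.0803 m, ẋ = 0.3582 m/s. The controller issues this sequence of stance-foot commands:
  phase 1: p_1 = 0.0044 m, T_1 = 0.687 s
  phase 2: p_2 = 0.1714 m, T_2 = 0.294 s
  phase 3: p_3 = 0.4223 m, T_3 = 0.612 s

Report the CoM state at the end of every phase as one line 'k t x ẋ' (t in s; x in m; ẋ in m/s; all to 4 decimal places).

phase 1: p=0.0044, T=0.687, ωT=2.364723, cosh=5.367531, sinh=5.273556; start (x,ẋ)=(-0.080300, 0.358200) → end (x,ẋ)=(0.098559, 0.385166)
phase 2: p=0.1714, T=0.294, ωT=1.011977, cosh=1.557268, sinh=1.193768; start (x,ẋ)=(0.098559, 0.385166) → end (x,ẋ)=(0.191549, 0.300500)
phase 3: p=0.4223, T=0.612, ωT=2.106565, cosh=4.170807, sinh=4.049152; start (x,ẋ)=(0.191549, 0.300500) → end (x,ẋ)=(-0.186622, -1.962788)

1 0.6870 0.0986 0.3852
2 0.9810 0.1915 0.3005
3 1.5930 -0.1866 -1.9628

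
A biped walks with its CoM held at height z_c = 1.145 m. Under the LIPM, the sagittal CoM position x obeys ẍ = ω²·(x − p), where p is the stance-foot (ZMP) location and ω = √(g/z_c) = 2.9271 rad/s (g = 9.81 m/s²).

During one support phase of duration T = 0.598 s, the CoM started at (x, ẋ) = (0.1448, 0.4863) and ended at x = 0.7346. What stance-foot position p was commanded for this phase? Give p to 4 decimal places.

ωT = 2.9271·0.598 = 1.750406; cosh(ωT) = 2.965321, sinh(ωT) = 2.791617
x(T) = p + (x₀−p)·cosh(ωT) + (ẋ₀/ω)·sinh(ωT) ⇒ p·(1 − cosh) = x(T) − x₀·cosh − (ẋ₀/ω)·sinh
numerator   = 0.7346 − (0.1448)·2.965321 − (0.4863/2.9271)·2.791617 = -0.158570
denominator = 1 − 2.965321 = -1.965321
p = -0.158570 / -1.965321 = 0.0807

p = 0.0807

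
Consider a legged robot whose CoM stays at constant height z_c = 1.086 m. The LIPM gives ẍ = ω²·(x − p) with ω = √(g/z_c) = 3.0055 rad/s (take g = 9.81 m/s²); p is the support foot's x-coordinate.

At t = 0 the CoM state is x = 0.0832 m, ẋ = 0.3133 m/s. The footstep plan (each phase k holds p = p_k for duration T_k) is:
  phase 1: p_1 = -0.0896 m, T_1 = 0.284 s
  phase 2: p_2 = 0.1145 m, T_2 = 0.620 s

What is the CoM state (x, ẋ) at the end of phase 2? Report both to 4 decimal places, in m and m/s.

x = 1.5396, ẋ = 4.3647

phase 1: p=-0.0896, T=0.284, ωT=0.853562, cosh=1.386945, sinh=0.961050; start (x,ẋ)=(0.083200, 0.313300) → end (x,ẋ)=(0.250246, 0.933652)
phase 2: p=0.1145, T=0.620, ωT=1.863410, cosh=3.300411, sinh=3.145268; start (x,ẋ)=(0.250246, 0.933652) → end (x,ẋ)=(1.539589, 4.364657)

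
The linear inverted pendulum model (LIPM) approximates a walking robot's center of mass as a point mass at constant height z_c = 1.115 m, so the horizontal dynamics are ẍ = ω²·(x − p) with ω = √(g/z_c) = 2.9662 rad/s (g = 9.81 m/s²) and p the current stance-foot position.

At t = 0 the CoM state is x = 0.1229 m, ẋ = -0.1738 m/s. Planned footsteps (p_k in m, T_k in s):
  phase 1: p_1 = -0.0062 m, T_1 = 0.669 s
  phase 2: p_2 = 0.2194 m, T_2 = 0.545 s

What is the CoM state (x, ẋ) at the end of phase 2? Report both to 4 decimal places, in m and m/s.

phase 1: p=-0.0062, T=0.669, ωT=1.984388, cosh=3.706029, sinh=3.568564; start (x,ẋ)=(0.122900, -0.173800) → end (x,ẋ)=(0.263154, 0.722425)
phase 2: p=0.2194, T=0.545, ωT=1.616579, cosh=2.617205, sinh=2.418628; start (x,ẋ)=(0.263154, 0.722425) → end (x,ẋ)=(0.922975, 2.204630)

x = 0.9230, ẋ = 2.2046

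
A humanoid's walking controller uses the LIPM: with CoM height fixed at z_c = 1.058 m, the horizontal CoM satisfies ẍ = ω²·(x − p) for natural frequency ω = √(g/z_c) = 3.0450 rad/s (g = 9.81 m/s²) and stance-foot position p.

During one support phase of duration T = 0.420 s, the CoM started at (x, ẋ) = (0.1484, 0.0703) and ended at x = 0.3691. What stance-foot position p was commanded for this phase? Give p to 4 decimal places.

ωT = 3.0450·0.420 = 1.278900; cosh(ωT) = 1.935514, sinh(ωT) = 1.657171
x(T) = p + (x₀−p)·cosh(ωT) + (ẋ₀/ω)·sinh(ωT) ⇒ p·(1 − cosh) = x(T) − x₀·cosh − (ẋ₀/ω)·sinh
numerator   = 0.3691 − (0.1484)·1.935514 − (0.0703/3.0450)·1.657171 = 0.043610
denominator = 1 − 1.935514 = -0.935514
p = 0.043610 / -0.935514 = -0.0466

p = -0.0466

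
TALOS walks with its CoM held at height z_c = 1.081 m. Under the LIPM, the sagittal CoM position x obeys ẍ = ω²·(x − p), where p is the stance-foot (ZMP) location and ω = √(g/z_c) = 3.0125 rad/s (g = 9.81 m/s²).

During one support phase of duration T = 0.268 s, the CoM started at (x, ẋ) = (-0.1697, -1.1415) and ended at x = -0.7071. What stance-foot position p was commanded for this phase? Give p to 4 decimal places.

p = 0.4034

ωT = 3.0125·0.268 = 0.807350; cosh(ωT) = 1.343999, sinh(ωT) = 0.897960
x(T) = p + (x₀−p)·cosh(ωT) + (ẋ₀/ω)·sinh(ωT) ⇒ p·(1 − cosh) = x(T) − x₀·cosh − (ẋ₀/ω)·sinh
numerator   = -0.7071 − (-0.1697)·1.343999 − (-1.1415/3.0125)·0.897960 = -0.138767
denominator = 1 − 1.343999 = -0.343999
p = -0.138767 / -0.343999 = 0.4034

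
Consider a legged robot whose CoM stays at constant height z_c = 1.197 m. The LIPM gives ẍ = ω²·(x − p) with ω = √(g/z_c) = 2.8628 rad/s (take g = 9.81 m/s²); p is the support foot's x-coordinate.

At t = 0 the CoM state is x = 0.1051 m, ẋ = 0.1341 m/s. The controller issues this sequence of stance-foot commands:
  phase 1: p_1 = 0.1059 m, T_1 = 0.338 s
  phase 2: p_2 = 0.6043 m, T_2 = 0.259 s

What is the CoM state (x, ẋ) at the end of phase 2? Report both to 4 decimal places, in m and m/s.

x = 0.0854, ẋ = -0.7812

phase 1: p=0.1059, T=0.338, ωT=0.967626, cosh=1.505837, sinh=1.125853; start (x,ẋ)=(0.105100, 0.134100) → end (x,ẋ)=(0.157433, 0.199354)
phase 2: p=0.6043, T=0.259, ωT=0.741465, cosh=1.287712, sinh=0.811297; start (x,ẋ)=(0.157433, 0.199354) → end (x,ẋ)=(0.085359, -0.781174)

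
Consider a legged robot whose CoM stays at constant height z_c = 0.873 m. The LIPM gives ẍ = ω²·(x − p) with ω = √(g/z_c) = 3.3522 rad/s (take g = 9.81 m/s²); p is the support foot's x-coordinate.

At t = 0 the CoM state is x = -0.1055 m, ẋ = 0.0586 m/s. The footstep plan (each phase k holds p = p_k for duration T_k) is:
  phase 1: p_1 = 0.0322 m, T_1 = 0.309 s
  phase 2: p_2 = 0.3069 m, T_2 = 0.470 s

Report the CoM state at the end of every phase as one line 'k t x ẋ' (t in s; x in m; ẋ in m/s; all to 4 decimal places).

1 0.3090 -0.1647 -0.4754
2 0.7790 -1.2096 -4.8550

phase 1: p=0.0322, T=0.309, ωT=1.035830, cosh=1.586187, sinh=1.231256; start (x,ẋ)=(-0.105500, 0.058600) → end (x,ẋ)=(-0.164694, -0.475395)
phase 2: p=0.3069, T=0.470, ωT=1.575534, cosh=2.520109, sinh=2.313212; start (x,ẋ)=(-0.164694, -0.475395) → end (x,ẋ)=(-1.209619, -4.854954)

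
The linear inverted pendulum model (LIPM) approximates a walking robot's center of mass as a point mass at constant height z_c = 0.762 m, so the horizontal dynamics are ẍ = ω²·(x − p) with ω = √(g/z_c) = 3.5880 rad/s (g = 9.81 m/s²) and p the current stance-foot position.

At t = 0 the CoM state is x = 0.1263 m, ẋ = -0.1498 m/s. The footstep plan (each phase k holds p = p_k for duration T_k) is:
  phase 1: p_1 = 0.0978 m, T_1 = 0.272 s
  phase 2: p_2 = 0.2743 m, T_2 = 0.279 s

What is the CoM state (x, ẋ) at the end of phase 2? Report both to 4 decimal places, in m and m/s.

phase 1: p=0.0978, T=0.272, ωT=0.975936, cosh=1.515245, sinh=1.138405; start (x,ẋ)=(0.126300, -0.149800) → end (x,ẋ)=(0.093456, -0.110573)
phase 2: p=0.2743, T=0.279, ωT=1.001052, cosh=1.544318, sinh=1.176825; start (x,ẋ)=(0.093456, -0.110573) → end (x,ẋ)=(-0.041248, -0.934365)

x = -0.0412, ẋ = -0.9344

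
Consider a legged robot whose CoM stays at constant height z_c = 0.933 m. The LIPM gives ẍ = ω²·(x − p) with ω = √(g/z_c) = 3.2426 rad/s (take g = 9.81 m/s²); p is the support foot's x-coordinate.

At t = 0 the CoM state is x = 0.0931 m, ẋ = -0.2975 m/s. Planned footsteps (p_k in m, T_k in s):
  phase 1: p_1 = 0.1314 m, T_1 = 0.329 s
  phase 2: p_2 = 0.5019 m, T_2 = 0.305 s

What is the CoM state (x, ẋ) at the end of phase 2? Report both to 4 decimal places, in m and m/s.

phase 1: p=0.1314, T=0.329, ωT=1.066815, cosh=1.625106, sinh=1.281004; start (x,ẋ)=(0.093100, -0.297500) → end (x,ẋ)=(-0.048370, -0.642559)
phase 2: p=0.5019, T=0.305, ωT=0.988993, cosh=1.530238, sinh=1.158287; start (x,ẋ)=(-0.048370, -0.642559) → end (x,ẋ)=(-0.569673, -3.050008)

x = -0.5697, ẋ = -3.0500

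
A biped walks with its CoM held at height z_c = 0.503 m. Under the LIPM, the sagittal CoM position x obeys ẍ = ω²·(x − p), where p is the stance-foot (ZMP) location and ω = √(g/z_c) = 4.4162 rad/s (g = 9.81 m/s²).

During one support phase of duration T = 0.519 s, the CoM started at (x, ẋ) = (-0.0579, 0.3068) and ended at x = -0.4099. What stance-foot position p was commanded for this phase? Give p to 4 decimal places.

p = 0.1152

ωT = 4.4162·0.519 = 2.292008; cosh(ωT) = 4.997924, sinh(ωT) = 4.896861
x(T) = p + (x₀−p)·cosh(ωT) + (ẋ₀/ω)·sinh(ωT) ⇒ p·(1 − cosh) = x(T) − x₀·cosh − (ẋ₀/ω)·sinh
numerator   = -0.4099 − (-0.0579)·4.997924 − (0.3068/4.4162)·4.896861 = -0.460712
denominator = 1 − 4.997924 = -3.997924
p = -0.460712 / -3.997924 = 0.1152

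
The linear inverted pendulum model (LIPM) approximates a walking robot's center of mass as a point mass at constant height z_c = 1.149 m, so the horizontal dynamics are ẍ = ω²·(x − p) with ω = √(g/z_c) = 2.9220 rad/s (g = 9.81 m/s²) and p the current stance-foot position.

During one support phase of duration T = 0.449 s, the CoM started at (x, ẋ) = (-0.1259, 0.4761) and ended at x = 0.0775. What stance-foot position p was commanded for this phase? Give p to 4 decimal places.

ωT = 2.9220·0.449 = 1.311978; cosh(ωT) = 1.991399, sinh(ωT) = 1.722112
x(T) = p + (x₀−p)·cosh(ωT) + (ẋ₀/ω)·sinh(ωT) ⇒ p·(1 − cosh) = x(T) − x₀·cosh − (ẋ₀/ω)·sinh
numerator   = 0.0775 − (-0.1259)·1.991399 − (0.4761/2.9220)·1.722112 = 0.047622
denominator = 1 − 1.991399 = -0.991399
p = 0.047622 / -0.991399 = -0.0480

p = -0.0480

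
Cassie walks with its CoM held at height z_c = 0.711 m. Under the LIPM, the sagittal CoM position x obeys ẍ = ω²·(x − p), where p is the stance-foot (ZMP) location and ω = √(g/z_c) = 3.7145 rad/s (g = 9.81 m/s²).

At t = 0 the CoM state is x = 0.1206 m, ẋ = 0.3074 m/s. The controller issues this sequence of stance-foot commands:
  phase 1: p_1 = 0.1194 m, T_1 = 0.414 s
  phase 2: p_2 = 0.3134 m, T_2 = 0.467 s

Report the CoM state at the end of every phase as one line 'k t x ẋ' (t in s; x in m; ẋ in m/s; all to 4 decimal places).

phase 1: p=0.1194, T=0.414, ωT=1.537803, cosh=2.434603, sinh=2.219750; start (x,ẋ)=(0.120600, 0.307400) → end (x,ẋ)=(0.306021, 0.758291)
phase 2: p=0.3134, T=0.467, ωT=1.734672, cosh=2.921762, sinh=2.745304; start (x,ẋ)=(0.306021, 0.758291) → end (x,ẋ)=(0.852276, 2.140299)

1 0.4140 0.3060 0.7583
2 0.8810 0.8523 2.1403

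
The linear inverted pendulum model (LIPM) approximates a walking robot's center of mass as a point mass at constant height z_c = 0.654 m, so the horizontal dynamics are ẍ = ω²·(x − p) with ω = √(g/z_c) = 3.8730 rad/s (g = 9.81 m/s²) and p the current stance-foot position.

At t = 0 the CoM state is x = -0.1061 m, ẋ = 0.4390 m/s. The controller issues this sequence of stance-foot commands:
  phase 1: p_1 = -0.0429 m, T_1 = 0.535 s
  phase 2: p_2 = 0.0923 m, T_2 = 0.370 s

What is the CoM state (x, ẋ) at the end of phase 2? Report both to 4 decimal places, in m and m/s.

phase 1: p=-0.0429, T=0.535, ωT=2.072055, cosh=4.033526, sinh=3.907599; start (x,ẋ)=(-0.106100, 0.439000) → end (x,ẋ)=(0.145103, 0.814241)
phase 2: p=0.0923, T=0.370, ωT=1.433010, cosh=2.214943, sinh=1.976353; start (x,ẋ)=(0.145103, 0.814241) → end (x,ẋ)=(0.624754, 2.207673)

x = 0.6248, ẋ = 2.2077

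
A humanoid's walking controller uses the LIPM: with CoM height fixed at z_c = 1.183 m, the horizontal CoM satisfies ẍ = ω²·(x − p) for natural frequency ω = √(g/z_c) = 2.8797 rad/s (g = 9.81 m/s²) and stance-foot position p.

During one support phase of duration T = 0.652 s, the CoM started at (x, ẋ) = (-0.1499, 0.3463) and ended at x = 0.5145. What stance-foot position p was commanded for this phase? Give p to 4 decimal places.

p = -0.2695

ωT = 2.8797·0.652 = 1.877564; cosh(ωT) = 3.345262, sinh(ωT) = 3.192300
x(T) = p + (x₀−p)·cosh(ωT) + (ẋ₀/ω)·sinh(ωT) ⇒ p·(1 − cosh) = x(T) − x₀·cosh − (ẋ₀/ω)·sinh
numerator   = 0.5145 − (-0.1499)·3.345262 − (0.3463/2.8797)·3.192300 = 0.632063
denominator = 1 − 3.345262 = -2.345262
p = 0.632063 / -2.345262 = -0.2695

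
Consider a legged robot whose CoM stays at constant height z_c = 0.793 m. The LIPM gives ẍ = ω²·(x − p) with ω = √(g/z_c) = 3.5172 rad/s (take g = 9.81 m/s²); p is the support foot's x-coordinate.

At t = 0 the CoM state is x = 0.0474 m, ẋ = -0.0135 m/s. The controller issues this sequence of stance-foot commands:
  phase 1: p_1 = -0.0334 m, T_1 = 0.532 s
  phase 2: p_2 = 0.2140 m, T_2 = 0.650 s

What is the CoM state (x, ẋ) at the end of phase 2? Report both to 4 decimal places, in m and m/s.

phase 1: p=-0.0334, T=0.532, ωT=1.871150, cosh=3.324856, sinh=3.170909; start (x,ẋ)=(0.047400, -0.013500) → end (x,ẋ)=(0.223077, 0.856254)
phase 2: p=0.2140, T=0.650, ωT=2.286180, cosh=4.969471, sinh=4.867817; start (x,ẋ)=(0.223077, 0.856254) → end (x,ẋ)=(1.444169, 4.410548)

x = 1.4442, ẋ = 4.4105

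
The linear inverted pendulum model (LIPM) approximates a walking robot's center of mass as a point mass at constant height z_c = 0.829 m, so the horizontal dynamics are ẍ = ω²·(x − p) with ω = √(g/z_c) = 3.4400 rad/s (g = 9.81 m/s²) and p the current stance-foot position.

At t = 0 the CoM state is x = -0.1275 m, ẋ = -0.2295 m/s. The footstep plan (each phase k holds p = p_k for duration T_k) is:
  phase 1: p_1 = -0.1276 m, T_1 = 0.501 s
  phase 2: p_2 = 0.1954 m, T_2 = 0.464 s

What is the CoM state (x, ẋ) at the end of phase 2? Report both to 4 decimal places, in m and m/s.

phase 1: p=-0.1276, T=0.501, ωT=1.723440, cosh=2.891112, sinh=2.712661; start (x,ẋ)=(-0.127500, -0.229500) → end (x,ẋ)=(-0.308286, -0.662577)
phase 2: p=0.1954, T=0.464, ωT=1.596160, cosh=2.568361, sinh=2.365688; start (x,ẋ)=(-0.308286, -0.662577) → end (x,ẋ)=(-1.553903, -5.800720)

x = -1.5539, ẋ = -5.8007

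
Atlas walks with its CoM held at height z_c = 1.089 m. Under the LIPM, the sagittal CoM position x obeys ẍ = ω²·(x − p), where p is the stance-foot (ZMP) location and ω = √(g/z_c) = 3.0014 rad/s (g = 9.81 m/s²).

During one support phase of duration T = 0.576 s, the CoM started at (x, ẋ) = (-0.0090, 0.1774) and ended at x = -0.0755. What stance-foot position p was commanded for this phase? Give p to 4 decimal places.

p = 0.1105

ωT = 3.0014·0.576 = 1.728806; cosh(ωT) = 2.905711, sinh(ωT) = 2.728215
x(T) = p + (x₀−p)·cosh(ωT) + (ẋ₀/ω)·sinh(ωT) ⇒ p·(1 − cosh) = x(T) − x₀·cosh − (ẋ₀/ω)·sinh
numerator   = -0.0755 − (-0.0090)·2.905711 − (0.1774/3.0014)·2.728215 = -0.210602
denominator = 1 − 2.905711 = -1.905711
p = -0.210602 / -1.905711 = 0.1105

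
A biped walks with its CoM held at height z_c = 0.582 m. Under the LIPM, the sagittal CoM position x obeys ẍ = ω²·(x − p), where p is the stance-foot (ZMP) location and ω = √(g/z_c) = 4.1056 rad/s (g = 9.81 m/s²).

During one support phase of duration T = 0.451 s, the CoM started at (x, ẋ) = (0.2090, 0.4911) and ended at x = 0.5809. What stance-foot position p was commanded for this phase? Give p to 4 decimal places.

ωT = 4.1056·0.451 = 1.851626; cosh(ωT) = 3.263574, sinh(ωT) = 3.106592
x(T) = p + (x₀−p)·cosh(ωT) + (ẋ₀/ω)·sinh(ωT) ⇒ p·(1 − cosh) = x(T) − x₀·cosh − (ẋ₀/ω)·sinh
numerator   = 0.5809 − (0.2090)·3.263574 − (0.4911/4.1056)·3.106592 = -0.472789
denominator = 1 − 3.263574 = -2.263574
p = -0.472789 / -2.263574 = 0.2089

p = 0.2089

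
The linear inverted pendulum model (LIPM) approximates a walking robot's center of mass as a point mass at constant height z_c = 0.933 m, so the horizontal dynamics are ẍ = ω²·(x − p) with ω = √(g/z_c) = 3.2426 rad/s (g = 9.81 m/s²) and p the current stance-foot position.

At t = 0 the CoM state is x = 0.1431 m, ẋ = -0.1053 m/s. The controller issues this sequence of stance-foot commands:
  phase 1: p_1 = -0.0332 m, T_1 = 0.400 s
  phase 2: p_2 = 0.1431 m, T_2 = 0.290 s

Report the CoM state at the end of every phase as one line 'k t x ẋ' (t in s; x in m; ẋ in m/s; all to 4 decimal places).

1 0.4000 0.2584 0.7606
2 0.6900 0.5678 1.5282

phase 1: p=-0.0332, T=0.400, ωT=1.297040, cosh=1.965896, sinh=1.692556; start (x,ẋ)=(0.143100, -0.105300) → end (x,ẋ)=(0.258423, 0.760575)
phase 2: p=0.1431, T=0.290, ωT=0.940354, cosh=1.475689, sinh=1.085199; start (x,ẋ)=(0.258423, 0.760575) → end (x,ẋ)=(0.567823, 1.528180)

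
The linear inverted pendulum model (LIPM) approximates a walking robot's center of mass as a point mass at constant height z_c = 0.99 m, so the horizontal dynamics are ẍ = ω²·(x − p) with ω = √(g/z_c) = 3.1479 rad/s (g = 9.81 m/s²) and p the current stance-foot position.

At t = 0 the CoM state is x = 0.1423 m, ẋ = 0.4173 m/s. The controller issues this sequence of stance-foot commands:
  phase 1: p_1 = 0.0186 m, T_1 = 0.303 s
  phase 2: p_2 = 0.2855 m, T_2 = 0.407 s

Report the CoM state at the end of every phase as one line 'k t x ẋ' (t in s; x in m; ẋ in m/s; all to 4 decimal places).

phase 1: p=0.0186, T=0.303, ωT=0.953814, cosh=1.490429, sinh=1.105160; start (x,ẋ)=(0.142300, 0.417300) → end (x,ẋ)=(0.349471, 1.052300)
phase 2: p=0.2855, T=0.407, ωT=1.281195, cosh=1.939323, sinh=1.661618; start (x,ẋ)=(0.349471, 1.052300) → end (x,ẋ)=(0.965017, 2.375359)

1 0.3030 0.3495 1.0523
2 0.7100 0.9650 2.3754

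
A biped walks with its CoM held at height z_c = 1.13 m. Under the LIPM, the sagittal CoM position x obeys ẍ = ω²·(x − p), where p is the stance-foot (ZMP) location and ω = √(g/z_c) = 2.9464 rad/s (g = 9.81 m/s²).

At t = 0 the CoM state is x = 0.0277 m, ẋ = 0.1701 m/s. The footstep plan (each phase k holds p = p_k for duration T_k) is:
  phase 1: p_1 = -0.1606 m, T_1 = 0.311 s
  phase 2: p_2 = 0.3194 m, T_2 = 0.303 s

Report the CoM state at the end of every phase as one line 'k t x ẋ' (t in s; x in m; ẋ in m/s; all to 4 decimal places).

1 0.3110 0.1731 0.8292
2 0.6140 0.3968 0.7441

phase 1: p=-0.1606, T=0.311, ωT=0.916330, cosh=1.450042, sinh=1.050058; start (x,ẋ)=(0.027700, 0.170100) → end (x,ẋ)=(0.173064, 0.829231)
phase 2: p=0.3194, T=0.303, ωT=0.892759, cosh=1.425691, sinh=1.016167; start (x,ẋ)=(0.173064, 0.829231) → end (x,ẋ)=(0.396759, 0.744094)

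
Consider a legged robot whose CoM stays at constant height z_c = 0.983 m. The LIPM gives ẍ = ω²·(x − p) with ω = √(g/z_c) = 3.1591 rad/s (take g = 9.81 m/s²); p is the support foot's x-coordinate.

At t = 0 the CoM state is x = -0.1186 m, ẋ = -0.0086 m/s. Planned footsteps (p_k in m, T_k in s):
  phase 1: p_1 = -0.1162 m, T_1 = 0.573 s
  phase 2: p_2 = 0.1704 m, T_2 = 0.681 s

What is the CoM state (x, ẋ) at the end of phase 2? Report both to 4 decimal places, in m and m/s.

x = -1.2127, ẋ = -4.2640

phase 1: p=-0.1162, T=0.573, ωT=1.810164, cosh=3.137539, sinh=2.973912; start (x,ẋ)=(-0.118600, -0.008600) → end (x,ẋ)=(-0.131826, -0.049531)
phase 2: p=0.1704, T=0.681, ωT=2.151347, cosh=4.356379, sinh=4.240052; start (x,ẋ)=(-0.131826, -0.049531) → end (x,ẋ)=(-1.212689, -4.264014)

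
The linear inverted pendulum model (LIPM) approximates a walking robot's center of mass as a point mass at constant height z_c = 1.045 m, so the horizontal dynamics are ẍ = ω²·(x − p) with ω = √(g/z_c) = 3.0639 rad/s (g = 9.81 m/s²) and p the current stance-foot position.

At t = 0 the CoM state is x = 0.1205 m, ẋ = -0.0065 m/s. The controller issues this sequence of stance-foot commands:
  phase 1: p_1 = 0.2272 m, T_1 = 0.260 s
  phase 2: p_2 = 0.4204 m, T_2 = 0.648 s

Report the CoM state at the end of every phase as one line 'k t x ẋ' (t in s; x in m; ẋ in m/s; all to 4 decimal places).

phase 1: p=0.2272, T=0.260, ωT=0.796614, cosh=1.334435, sinh=0.883583; start (x,ẋ)=(0.120500, -0.006500) → end (x,ẋ)=(0.082941, -0.297533)
phase 2: p=0.4204, T=0.648, ωT=1.985407, cosh=3.709668, sinh=3.572344; start (x,ẋ)=(0.082941, -0.297533) → end (x,ẋ)=(-1.178368, -4.797337)

1 0.2600 0.0829 -0.2975
2 0.9080 -1.1784 -4.7973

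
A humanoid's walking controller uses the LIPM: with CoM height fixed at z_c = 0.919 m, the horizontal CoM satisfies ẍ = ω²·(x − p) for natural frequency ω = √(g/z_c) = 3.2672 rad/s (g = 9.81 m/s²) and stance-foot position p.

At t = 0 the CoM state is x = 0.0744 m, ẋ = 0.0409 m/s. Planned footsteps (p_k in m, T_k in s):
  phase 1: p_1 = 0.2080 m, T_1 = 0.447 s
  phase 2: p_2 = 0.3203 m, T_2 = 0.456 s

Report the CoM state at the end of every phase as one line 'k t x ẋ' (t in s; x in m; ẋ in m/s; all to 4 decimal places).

phase 1: p=0.2080, T=0.447, ωT=1.460438, cosh=2.269991, sinh=2.037857; start (x,ẋ)=(0.074400, 0.040900) → end (x,ẋ)=(-0.069760, -0.796678)
phase 2: p=0.3203, T=0.456, ωT=1.489843, cosh=2.330904, sinh=2.105496; start (x,ẋ)=(-0.069760, -0.796678) → end (x,ẋ)=(-1.102299, -4.540232)

1 0.4470 -0.0698 -0.7967
2 0.9030 -1.1023 -4.5402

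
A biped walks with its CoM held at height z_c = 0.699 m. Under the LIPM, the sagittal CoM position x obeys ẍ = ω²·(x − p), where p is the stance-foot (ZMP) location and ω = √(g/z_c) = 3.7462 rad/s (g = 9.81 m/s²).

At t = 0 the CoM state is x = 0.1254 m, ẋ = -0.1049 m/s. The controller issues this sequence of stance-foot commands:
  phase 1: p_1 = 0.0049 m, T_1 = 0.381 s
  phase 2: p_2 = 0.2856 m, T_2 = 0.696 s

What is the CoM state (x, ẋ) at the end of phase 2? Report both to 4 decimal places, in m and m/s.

phase 1: p=0.0049, T=0.381, ωT=1.427302, cosh=2.203698, sinh=1.963743; start (x,ẋ)=(0.125400, -0.104900) → end (x,ẋ)=(0.215457, 0.655299)
phase 2: p=0.2856, T=0.696, ωT=2.607355, cosh=6.818430, sinh=6.744701; start (x,ẋ)=(0.215457, 0.655299) → end (x,ẋ)=(0.987146, 2.695821)

x = 0.9871, ẋ = 2.6958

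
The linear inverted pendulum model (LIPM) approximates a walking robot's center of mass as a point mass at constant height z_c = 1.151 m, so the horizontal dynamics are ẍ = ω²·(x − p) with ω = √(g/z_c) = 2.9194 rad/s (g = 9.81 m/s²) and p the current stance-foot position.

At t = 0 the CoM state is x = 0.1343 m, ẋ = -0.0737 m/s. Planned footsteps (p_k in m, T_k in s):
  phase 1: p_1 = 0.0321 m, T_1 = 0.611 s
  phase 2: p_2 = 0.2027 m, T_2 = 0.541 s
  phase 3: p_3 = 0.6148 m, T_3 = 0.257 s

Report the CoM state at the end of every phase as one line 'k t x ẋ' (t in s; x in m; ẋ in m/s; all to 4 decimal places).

phase 1: p=0.0321, T=0.611, ωT=1.783753, cosh=3.060081, sinh=2.892074; start (x,ẋ)=(0.134300, -0.073700) → end (x,ẋ)=(0.271830, 0.637359)
phase 2: p=0.2027, T=0.541, ωT=1.579395, cosh=2.529061, sinh=2.322961; start (x,ẋ)=(0.271830, 0.637359) → end (x,ẋ)=(0.884680, 2.080736)
phase 3: p=0.6148, T=0.257, ωT=0.750286, cosh=1.294918, sinh=0.822687; start (x,ẋ)=(0.884680, 2.080736) → end (x,ẋ)=(1.550623, 3.342567)

1 0.6110 0.2718 0.6374
2 1.1520 0.8847 2.0807
3 1.4090 1.5506 3.3426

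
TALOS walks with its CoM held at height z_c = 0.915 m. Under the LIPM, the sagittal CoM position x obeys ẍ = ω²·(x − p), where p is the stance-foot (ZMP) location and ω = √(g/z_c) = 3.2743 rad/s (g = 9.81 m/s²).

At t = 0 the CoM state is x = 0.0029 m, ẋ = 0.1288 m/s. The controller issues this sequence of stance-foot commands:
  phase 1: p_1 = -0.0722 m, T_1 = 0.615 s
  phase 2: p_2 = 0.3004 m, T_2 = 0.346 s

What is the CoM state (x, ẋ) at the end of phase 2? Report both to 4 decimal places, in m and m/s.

x = 0.9935, ẋ = 2.6573

phase 1: p=-0.0722, T=0.615, ωT=2.013695, cosh=3.812218, sinh=3.678724; start (x,ẋ)=(0.002900, 0.128800) → end (x,ẋ)=(0.358806, 1.395612)
phase 2: p=0.3004, T=0.346, ωT=1.132908, cosh=1.713383, sinh=1.391288; start (x,ẋ)=(0.358806, 1.395612) → end (x,ẋ)=(0.993484, 2.657287)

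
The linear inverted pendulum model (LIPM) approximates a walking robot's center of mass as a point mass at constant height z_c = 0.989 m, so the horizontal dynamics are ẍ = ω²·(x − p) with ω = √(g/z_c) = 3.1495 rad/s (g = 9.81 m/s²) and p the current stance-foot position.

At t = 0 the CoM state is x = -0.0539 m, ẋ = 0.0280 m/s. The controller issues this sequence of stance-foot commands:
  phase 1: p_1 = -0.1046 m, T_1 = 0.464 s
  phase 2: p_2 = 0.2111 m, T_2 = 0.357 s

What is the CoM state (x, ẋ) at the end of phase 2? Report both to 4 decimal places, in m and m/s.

x = 0.0710, ẋ = -0.1283

phase 1: p=-0.1046, T=0.464, ωT=1.461368, cosh=2.271886, sinh=2.039968; start (x,ẋ)=(-0.053900, 0.028000) → end (x,ẋ)=(0.028721, 0.389354)
phase 2: p=0.2111, T=0.357, ωT=1.124372, cosh=1.701569, sinh=1.376712; start (x,ẋ)=(0.028721, 0.389354) → end (x,ẋ)=(0.070964, -0.128276)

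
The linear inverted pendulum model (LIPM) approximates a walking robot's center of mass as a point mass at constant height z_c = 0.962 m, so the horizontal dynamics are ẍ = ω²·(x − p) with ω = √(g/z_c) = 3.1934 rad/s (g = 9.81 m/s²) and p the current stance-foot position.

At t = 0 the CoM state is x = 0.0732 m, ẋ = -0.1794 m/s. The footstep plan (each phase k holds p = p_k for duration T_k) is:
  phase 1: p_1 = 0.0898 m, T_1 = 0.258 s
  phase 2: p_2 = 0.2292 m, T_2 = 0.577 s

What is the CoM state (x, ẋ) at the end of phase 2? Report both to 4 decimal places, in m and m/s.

x = -0.7441, ẋ = -3.0464

phase 1: p=0.0898, T=0.258, ωT=0.823897, cosh=1.359042, sinh=0.920324; start (x,ẋ)=(0.073200, -0.179400) → end (x,ẋ)=(0.015538, -0.292599)
phase 2: p=0.2292, T=0.577, ωT=1.842592, cosh=3.235643, sinh=3.077236; start (x,ẋ)=(0.015538, -0.292599) → end (x,ẋ)=(-0.744090, -3.046373)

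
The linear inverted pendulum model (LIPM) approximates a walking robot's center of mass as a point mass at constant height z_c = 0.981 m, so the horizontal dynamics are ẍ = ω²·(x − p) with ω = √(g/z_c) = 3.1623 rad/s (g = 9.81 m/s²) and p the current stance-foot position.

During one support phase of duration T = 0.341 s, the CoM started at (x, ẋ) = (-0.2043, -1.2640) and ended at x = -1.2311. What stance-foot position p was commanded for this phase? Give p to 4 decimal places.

ωT = 3.1623·0.341 = 1.078344; cosh(ωT) = 1.639983, sinh(ωT) = 1.299825
x(T) = p + (x₀−p)·cosh(ωT) + (ẋ₀/ω)·sinh(ωT) ⇒ p·(1 − cosh) = x(T) − x₀·cosh − (ẋ₀/ω)·sinh
numerator   = -1.2311 − (-0.2043)·1.639983 − (-1.2640/3.1623)·1.299825 = -0.376500
denominator = 1 − 1.639983 = -0.639983
p = -0.376500 / -0.639983 = 0.5883

p = 0.5883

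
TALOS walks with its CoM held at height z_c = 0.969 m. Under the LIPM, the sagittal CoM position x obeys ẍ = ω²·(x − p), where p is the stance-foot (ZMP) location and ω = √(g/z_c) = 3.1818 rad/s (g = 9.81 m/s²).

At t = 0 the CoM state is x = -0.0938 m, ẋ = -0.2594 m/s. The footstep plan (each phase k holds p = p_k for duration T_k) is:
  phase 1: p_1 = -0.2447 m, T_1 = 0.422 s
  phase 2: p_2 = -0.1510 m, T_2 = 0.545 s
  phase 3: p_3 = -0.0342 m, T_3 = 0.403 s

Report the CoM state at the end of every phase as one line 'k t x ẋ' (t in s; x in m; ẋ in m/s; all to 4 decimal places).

phase 1: p=-0.2447, T=0.422, ωT=1.342720, cosh=2.045289, sinh=1.784155; start (x,ẋ)=(-0.093800, -0.259400) → end (x,ẋ)=(-0.081521, 0.326085)
phase 2: p=-0.1510, T=0.545, ωT=1.734081, cosh=2.920141, sinh=2.743579; start (x,ẋ)=(-0.081521, 0.326085) → end (x,ẋ)=(0.333062, 1.558730)
phase 3: p=-0.0342, T=0.403, ωT=1.282265, cosh=1.941102, sinh=1.663694; start (x,ẋ)=(0.333062, 1.558730) → end (x,ẋ)=(1.493719, 4.969771)

1 0.4220 -0.0815 0.3261
2 0.9670 0.3331 1.5587
3 1.3700 1.4937 4.9698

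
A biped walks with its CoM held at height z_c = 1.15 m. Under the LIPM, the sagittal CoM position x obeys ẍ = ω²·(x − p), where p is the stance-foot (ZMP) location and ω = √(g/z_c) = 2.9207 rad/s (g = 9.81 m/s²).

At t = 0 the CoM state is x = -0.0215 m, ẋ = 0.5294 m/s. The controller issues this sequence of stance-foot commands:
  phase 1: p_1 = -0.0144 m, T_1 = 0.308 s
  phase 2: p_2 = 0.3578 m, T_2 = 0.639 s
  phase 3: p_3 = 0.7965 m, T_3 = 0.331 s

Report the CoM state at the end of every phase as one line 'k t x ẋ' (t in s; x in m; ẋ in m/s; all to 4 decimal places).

phase 1: p=-0.0144, T=0.308, ωT=0.899576, cosh=1.432651, sinh=1.025909; start (x,ẋ)=(-0.021500, 0.529400) → end (x,ẋ)=(0.161382, 0.737171)
phase 2: p=0.3578, T=0.639, ωT=1.866327, cosh=3.309601, sinh=3.154910; start (x,ẋ)=(0.161382, 0.737171) → end (x,ẋ)=(0.504020, 0.629842)
phase 3: p=0.7965, T=0.331, ωT=0.966752, cosh=1.504853, sinh=1.124537; start (x,ẋ)=(0.504020, 0.629842) → end (x,ẋ)=(0.598865, -0.012811)

1 0.3080 0.1614 0.7372
2 0.9470 0.5040 0.6298
3 1.2780 0.5989 -0.0128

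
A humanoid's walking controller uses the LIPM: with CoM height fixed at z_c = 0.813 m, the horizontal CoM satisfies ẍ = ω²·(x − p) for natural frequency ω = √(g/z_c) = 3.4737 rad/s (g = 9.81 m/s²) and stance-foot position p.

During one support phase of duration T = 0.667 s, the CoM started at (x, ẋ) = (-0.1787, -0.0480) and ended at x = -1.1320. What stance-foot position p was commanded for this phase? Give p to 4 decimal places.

p = 0.0357

ωT = 3.4737·0.667 = 2.316958; cosh(ωT) = 5.121669, sinh(ωT) = 5.023096
x(T) = p + (x₀−p)·cosh(ωT) + (ẋ₀/ω)·sinh(ωT) ⇒ p·(1 − cosh) = x(T) − x₀·cosh − (ẋ₀/ω)·sinh
numerator   = -1.1320 − (-0.1787)·5.121669 − (-0.0480/3.4737)·5.023096 = -0.147348
denominator = 1 − 5.121669 = -4.121669
p = -0.147348 / -4.121669 = 0.0357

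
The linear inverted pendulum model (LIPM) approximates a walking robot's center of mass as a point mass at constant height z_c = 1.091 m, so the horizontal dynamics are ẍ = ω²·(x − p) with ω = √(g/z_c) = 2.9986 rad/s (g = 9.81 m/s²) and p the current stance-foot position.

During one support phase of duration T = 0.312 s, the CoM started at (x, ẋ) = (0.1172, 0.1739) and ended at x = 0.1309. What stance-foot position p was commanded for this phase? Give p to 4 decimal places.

ωT = 2.9986·0.312 = 0.935563; cosh(ωT) = 1.470507, sinh(ωT) = 1.078142
x(T) = p + (x₀−p)·cosh(ωT) + (ẋ₀/ω)·sinh(ωT) ⇒ p·(1 − cosh) = x(T) − x₀·cosh − (ẋ₀/ω)·sinh
numerator   = 0.1309 − (0.1172)·1.470507 − (0.1739/2.9986)·1.078142 = -0.103969
denominator = 1 − 1.470507 = -0.470507
p = -0.103969 / -0.470507 = 0.2210

p = 0.2210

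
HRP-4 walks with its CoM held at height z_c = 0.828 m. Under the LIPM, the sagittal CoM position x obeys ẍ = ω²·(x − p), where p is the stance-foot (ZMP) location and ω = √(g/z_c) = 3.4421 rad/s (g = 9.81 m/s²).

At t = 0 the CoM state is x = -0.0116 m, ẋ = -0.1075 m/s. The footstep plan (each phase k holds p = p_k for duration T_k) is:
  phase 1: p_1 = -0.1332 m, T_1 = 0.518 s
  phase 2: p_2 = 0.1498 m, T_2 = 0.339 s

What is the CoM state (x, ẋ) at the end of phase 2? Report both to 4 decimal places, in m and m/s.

phase 1: p=-0.1332, T=0.518, ωT=1.783008, cosh=3.057925, sinh=2.889794; start (x,ẋ)=(-0.011600, -0.107500) → end (x,ẋ)=(0.148393, 0.880823)
phase 2: p=0.1498, T=0.339, ωT=1.166872, cosh=1.761634, sinh=1.450295; start (x,ẋ)=(0.148393, 0.880823) → end (x,ẋ)=(0.518447, 1.544664)

x = 0.5184, ẋ = 1.5447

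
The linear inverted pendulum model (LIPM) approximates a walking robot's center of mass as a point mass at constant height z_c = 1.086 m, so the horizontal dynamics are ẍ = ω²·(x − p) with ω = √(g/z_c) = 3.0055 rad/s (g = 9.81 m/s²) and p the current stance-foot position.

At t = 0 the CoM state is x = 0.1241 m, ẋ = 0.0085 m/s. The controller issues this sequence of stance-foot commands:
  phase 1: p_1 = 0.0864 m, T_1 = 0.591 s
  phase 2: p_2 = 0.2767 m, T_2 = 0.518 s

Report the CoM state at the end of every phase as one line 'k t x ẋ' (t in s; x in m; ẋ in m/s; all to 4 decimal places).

phase 1: p=0.0864, T=0.591, ωT=1.776250, cosh=3.038468, sinh=2.869196; start (x,ẋ)=(0.124100, 0.008500) → end (x,ẋ)=(0.209065, 0.350928)
phase 2: p=0.2767, T=0.518, ωT=1.556849, cosh=2.477325, sinh=2.266525; start (x,ẋ)=(0.209065, 0.350928) → end (x,ẋ)=(0.373789, 0.408628)

1 0.5910 0.2091 0.3509
2 1.1090 0.3738 0.4086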